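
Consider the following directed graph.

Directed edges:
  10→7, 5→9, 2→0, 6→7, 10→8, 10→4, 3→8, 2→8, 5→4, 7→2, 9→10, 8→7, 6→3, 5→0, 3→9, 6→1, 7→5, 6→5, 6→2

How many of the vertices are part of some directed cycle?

6

A vertex is on a directed cycle iff it belongs to a strongly connected component of size ≥ 2 (or has a self-loop).
The vertices on cycles are {2, 5, 7, 8, 9, 10} — 6 in total.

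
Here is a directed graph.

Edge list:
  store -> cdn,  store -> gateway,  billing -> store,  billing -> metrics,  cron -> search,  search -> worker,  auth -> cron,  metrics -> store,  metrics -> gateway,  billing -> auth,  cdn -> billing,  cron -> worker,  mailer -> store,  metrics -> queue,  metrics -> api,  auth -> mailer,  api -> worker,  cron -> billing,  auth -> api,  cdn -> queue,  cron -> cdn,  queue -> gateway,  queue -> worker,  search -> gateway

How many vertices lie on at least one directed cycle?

A vertex is on a directed cycle iff it belongs to a strongly connected component of size ≥ 2 (or has a self-loop).
The vertices on cycles are {cdn, auth, cron, store, mailer, billing, metrics} — 7 in total.

7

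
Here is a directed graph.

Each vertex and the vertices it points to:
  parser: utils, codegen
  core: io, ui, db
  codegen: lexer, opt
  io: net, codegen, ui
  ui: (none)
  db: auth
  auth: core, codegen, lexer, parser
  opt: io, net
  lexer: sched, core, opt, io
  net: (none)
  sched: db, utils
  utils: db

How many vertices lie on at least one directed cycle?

10

A vertex is on a directed cycle iff it belongs to a strongly connected component of size ≥ 2 (or has a self-loop).
The vertices on cycles are {db, io, opt, auth, core, lexer, sched, utils, parser, codegen} — 10 in total.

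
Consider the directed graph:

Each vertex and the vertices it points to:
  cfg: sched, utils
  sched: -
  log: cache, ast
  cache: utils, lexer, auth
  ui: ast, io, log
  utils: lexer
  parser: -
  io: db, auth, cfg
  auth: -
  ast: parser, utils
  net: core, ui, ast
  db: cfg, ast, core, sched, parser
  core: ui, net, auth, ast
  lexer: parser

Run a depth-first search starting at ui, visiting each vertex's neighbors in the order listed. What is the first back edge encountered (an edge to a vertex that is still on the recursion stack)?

core→ui

DFS from ui (visiting each vertex's neighbors in the order listed); mark gray on enter, black on exit:
ui gray
  ast gray
    parser gray
    parser black
    utils gray
      lexer gray
        lexer→parser: parser black — skip
      lexer black
    utils black
  ast black
  io gray
    db gray
      cfg gray
        sched gray
        sched black
        cfg→utils: utils black — skip
      cfg black
      db→ast: ast black — skip
      core gray
        core→ui: ui is gray → back edge
First back edge: core → ui.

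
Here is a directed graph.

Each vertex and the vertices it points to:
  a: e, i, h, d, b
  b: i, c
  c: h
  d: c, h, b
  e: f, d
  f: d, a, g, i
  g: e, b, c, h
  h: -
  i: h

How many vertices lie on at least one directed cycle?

A vertex is on a directed cycle iff it belongs to a strongly connected component of size ≥ 2 (or has a self-loop).
The vertices on cycles are {a, e, f, g} — 4 in total.

4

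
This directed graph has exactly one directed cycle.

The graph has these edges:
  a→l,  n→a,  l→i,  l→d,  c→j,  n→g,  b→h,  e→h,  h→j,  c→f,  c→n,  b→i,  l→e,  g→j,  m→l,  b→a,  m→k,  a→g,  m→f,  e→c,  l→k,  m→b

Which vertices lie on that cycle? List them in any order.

DFS with gray/black marking from l:
l gray
  k gray
  k black
  i gray
  i black
  e gray
    h gray
      j gray
      j black
    h black
    c gray
      n gray
        a gray
          g gray
            g→j: j black — skip
          g black
          a→l: l is gray → back edge
Back edge closes the cycle l → e → c → n → a → l; its vertices are {a, c, e, l, n}.

a, c, e, l, n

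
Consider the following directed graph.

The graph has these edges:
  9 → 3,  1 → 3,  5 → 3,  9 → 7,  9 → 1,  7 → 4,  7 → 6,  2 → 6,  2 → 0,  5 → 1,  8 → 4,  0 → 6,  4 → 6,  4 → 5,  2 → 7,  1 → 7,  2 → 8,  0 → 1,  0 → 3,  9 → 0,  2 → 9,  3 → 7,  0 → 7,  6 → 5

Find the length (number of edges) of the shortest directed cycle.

4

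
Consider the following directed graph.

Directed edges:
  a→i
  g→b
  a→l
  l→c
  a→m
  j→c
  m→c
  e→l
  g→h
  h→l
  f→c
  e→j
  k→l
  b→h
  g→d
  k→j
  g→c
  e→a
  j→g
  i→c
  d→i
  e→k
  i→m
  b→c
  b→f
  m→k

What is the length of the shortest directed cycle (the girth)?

6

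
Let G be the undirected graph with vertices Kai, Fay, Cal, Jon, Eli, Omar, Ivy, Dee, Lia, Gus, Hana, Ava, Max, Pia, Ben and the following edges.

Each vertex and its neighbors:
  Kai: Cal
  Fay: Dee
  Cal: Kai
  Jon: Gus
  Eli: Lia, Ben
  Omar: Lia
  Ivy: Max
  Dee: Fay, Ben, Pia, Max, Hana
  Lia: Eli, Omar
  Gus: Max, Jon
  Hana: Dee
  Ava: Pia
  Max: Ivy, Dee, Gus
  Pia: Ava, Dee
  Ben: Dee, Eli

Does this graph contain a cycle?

No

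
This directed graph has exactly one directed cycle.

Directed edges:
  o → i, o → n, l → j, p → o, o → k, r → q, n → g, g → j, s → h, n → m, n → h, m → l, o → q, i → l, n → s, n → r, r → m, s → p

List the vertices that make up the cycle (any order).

DFS with gray/black marking from n:
n gray
  m gray
    l gray
      j gray
      j black
    l black
  m black
  h gray
  h black
  r gray
    q gray
    q black
    r→m: m black — skip
  r black
  g gray
    g→j: j black — skip
  g black
  s gray
    p gray
      o gray
        o→n: n is gray → back edge
Back edge closes the cycle n → s → p → o → n; its vertices are {n, o, p, s}.

n, o, p, s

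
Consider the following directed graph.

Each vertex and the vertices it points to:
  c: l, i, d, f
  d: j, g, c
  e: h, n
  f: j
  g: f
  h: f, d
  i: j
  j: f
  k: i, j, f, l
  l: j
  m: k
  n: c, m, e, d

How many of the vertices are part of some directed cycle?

6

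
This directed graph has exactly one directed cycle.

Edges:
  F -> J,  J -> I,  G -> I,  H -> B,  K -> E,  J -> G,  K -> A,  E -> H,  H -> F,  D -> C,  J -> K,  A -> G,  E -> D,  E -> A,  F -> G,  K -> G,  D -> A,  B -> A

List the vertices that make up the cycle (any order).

E, F, H, J, K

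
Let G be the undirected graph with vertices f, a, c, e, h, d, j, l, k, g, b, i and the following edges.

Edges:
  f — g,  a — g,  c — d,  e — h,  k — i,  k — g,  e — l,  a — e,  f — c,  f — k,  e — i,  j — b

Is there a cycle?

DFS, tracking each vertex's parent; an edge to a visited non-parent vertex closes a cycle.
Start from k:
visit k (parent –)
  visit f (parent k)
    visit c (parent f)
      visit d (parent c)
        d–c: parent, skip
      c–f: parent, skip
    f–k: parent, skip
    visit g (parent f)
      g–k: k visited and ≠ parent → cycle
Cycle: k – f – g – k.

Yes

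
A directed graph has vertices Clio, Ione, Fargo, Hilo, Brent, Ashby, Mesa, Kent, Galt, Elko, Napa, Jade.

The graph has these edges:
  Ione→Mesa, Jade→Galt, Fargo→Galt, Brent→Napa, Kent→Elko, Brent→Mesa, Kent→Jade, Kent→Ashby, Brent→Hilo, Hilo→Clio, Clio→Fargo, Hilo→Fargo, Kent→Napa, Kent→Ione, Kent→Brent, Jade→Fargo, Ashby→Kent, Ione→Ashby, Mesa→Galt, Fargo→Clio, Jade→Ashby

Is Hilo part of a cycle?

No

Hilo lies on a cycle iff there is a path from Hilo back to itself.
Exploring from Hilo, it never reaches itself; equivalently, its strongly connected component is a singleton.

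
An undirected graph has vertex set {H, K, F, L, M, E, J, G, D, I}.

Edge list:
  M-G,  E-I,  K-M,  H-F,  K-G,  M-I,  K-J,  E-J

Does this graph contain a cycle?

Yes

DFS, tracking each vertex's parent; an edge to a visited non-parent vertex closes a cycle.
Start from D:
visit D (parent –)
visit H (parent –)
  visit F (parent H)
    F–H: parent, skip
visit K (parent –)
  visit M (parent K)
    visit G (parent M)
      G–K: K visited and ≠ parent → cycle
Cycle: K – M – G – K.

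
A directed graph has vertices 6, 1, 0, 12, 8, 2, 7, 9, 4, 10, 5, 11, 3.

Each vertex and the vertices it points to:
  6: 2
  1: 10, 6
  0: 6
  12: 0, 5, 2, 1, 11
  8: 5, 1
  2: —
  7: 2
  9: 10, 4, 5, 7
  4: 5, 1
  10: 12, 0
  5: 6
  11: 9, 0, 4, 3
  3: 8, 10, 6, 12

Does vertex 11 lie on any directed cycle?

11 is on a cycle iff 11 can reach itself via ≥1 edge.
11 → 3 → 12 → 11 — yes.

Yes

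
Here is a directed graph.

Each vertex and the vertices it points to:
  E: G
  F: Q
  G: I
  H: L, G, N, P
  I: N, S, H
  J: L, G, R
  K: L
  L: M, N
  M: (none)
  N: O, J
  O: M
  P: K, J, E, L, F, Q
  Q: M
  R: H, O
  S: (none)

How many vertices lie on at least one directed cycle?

10

A vertex is on a directed cycle iff it belongs to a strongly connected component of size ≥ 2 (or has a self-loop).
The vertices on cycles are {E, G, H, I, J, K, L, N, P, R} — 10 in total.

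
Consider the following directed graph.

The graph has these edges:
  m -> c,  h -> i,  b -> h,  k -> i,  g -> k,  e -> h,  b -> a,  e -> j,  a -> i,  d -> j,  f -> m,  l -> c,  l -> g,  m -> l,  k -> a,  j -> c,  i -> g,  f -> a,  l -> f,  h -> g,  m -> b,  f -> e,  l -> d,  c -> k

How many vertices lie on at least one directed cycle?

7

A vertex is on a directed cycle iff it belongs to a strongly connected component of size ≥ 2 (or has a self-loop).
The vertices on cycles are {a, f, g, i, k, l, m} — 7 in total.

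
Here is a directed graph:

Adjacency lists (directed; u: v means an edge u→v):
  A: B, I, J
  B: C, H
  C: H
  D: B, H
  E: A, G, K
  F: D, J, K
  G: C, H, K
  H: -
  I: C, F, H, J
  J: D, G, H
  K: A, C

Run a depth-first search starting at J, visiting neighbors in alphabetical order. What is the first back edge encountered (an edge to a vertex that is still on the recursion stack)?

F->J

DFS from J (visiting neighbors in alphabetical order); mark gray on enter, black on exit:
J gray
  D gray
    B gray
      C gray
        H gray
        H black
      C black
      B→H: H black — skip
    B black
    D→H: H black — skip
  D black
  G gray
    G→C: C black — skip
    G→H: H black — skip
    K gray
      A gray
        A→B: B black — skip
        I gray
          I→C: C black — skip
          F gray
            F→D: D black — skip
            F→J: J is gray → back edge
First back edge: F → J.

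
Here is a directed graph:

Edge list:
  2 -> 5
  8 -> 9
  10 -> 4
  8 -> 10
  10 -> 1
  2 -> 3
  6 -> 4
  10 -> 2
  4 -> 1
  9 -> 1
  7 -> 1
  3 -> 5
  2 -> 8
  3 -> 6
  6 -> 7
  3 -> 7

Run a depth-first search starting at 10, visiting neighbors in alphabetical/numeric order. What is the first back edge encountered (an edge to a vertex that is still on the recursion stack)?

8→10

DFS from 10 (visiting neighbors in alphabetical/numeric order); mark gray on enter, black on exit:
10 gray
  1 gray
  1 black
  2 gray
    3 gray
      5 gray
      5 black
      6 gray
        4 gray
          4→1: 1 black — skip
        4 black
        7 gray
          7→1: 1 black — skip
        7 black
      6 black
      3→7: 7 black — skip
    3 black
    2→5: 5 black — skip
    8 gray
      9 gray
        9→1: 1 black — skip
      9 black
      8→10: 10 is gray → back edge
First back edge: 8 → 10.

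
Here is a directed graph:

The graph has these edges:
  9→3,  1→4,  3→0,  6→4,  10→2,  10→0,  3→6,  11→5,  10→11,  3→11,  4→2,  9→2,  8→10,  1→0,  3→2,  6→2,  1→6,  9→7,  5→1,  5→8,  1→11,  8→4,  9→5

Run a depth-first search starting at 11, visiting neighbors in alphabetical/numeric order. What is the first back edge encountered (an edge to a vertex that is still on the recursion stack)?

DFS from 11 (visiting neighbors in alphabetical/numeric order); mark gray on enter, black on exit:
11 gray
  5 gray
    1 gray
      0 gray
      0 black
      4 gray
        2 gray
        2 black
      4 black
      6 gray
        6→2: 2 black — skip
        6→4: 4 black — skip
      6 black
      1→11: 11 is gray → back edge
First back edge: 1 → 11.

1->11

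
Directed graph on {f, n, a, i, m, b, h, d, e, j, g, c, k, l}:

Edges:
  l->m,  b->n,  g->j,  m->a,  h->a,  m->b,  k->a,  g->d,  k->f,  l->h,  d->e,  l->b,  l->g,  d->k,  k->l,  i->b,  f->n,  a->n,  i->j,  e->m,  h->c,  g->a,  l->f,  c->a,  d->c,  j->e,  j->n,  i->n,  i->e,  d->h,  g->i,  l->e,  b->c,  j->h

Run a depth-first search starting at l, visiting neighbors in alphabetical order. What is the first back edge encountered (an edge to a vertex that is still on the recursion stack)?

k→l

DFS from l (visiting neighbors in alphabetical order); mark gray on enter, black on exit:
l gray
  b gray
    c gray
      a gray
        n gray
        n black
      a black
    c black
    b→n: n black — skip
  b black
  e gray
    m gray
      m→a: a black — skip
      m→b: b black — skip
    m black
  e black
  f gray
    f→n: n black — skip
  f black
  g gray
    g→a: a black — skip
    d gray
      d→c: c black — skip
      d→e: e black — skip
      h gray
        h→a: a black — skip
        h→c: c black — skip
      h black
      k gray
        k→a: a black — skip
        k→f: f black — skip
        k→l: l is gray → back edge
First back edge: k → l.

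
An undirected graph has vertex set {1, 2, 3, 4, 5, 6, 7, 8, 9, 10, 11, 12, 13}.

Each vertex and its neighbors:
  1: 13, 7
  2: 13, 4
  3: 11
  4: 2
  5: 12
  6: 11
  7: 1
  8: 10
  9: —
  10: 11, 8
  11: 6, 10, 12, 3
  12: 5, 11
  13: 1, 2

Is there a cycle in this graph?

No

DFS, tracking each vertex's parent; an edge to a visited non-parent vertex closes a cycle.
Start from 3:
visit 3 (parent –)
  visit 11 (parent 3)
    visit 6 (parent 11)
      6–11: parent, skip
    visit 10 (parent 11)
      10–11: parent, skip
      visit 8 (parent 10)
        8–10: parent, skip
    visit 12 (parent 11)
      visit 5 (parent 12)
        5–12: parent, skip
      12–11: parent, skip
    11–3: parent, skip
visit 1 (parent –)
  visit 13 (parent 1)
    13–1: parent, skip
    visit 2 (parent 13)
      2–13: parent, skip
      visit 4 (parent 2)
        4–2: parent, skip
  visit 7 (parent 1)
    7–1: parent, skip
visit 9 (parent –)
No non-parent visited neighbor found — the graph is a forest.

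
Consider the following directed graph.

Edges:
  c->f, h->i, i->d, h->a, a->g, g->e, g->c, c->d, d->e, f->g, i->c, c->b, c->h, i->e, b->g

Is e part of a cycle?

e lies on a cycle iff there is a path from e back to itself.
Exploring from e, it never reaches itself; equivalently, its strongly connected component is a singleton.

No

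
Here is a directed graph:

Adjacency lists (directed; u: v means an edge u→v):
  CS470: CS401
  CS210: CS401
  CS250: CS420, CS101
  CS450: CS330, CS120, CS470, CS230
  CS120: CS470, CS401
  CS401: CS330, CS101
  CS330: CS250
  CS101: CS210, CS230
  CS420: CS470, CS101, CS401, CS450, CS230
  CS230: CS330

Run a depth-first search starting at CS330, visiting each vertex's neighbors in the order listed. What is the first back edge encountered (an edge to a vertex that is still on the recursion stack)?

CS401→CS330

DFS from CS330 (visiting each vertex's neighbors in the order listed); mark gray on enter, black on exit:
CS330 gray
  CS250 gray
    CS420 gray
      CS470 gray
        CS401 gray
          CS401→CS330: CS330 is gray → back edge
First back edge: CS401 → CS330.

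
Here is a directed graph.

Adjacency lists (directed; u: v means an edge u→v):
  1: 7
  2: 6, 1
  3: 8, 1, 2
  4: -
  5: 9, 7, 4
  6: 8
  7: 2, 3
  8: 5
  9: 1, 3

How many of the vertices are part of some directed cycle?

A vertex is on a directed cycle iff it belongs to a strongly connected component of size ≥ 2 (or has a self-loop).
The vertices on cycles are {1, 2, 3, 5, 6, 7, 8, 9} — 8 in total.

8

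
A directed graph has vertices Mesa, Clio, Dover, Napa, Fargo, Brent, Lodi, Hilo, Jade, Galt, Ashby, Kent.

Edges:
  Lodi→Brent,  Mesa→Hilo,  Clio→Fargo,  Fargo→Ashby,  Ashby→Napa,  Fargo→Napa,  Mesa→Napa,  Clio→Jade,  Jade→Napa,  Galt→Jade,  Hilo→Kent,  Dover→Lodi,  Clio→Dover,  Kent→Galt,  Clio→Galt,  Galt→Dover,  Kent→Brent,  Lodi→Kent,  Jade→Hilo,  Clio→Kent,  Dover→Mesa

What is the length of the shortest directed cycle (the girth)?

For each vertex v, BFS finds the shortest path from v back to v.
The shortest such closed walk is Dover → Lodi → Kent → Galt → Dover, length 4.

4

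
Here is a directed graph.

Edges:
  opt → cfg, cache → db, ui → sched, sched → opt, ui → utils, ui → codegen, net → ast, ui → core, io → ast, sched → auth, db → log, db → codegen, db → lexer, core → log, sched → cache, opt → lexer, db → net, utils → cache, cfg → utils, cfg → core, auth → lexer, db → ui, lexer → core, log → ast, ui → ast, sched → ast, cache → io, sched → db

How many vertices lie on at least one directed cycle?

A vertex is on a directed cycle iff it belongs to a strongly connected component of size ≥ 2 (or has a self-loop).
The vertices on cycles are {db, ui, cfg, opt, cache, sched, utils} — 7 in total.

7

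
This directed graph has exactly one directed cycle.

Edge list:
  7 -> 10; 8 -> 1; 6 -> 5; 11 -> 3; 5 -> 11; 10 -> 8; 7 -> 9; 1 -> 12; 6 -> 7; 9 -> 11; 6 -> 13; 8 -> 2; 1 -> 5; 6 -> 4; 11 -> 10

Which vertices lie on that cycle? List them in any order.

1, 5, 8, 10, 11

DFS with gray/black marking from 10:
10 gray
  8 gray
    1 gray
      12 gray
      12 black
      5 gray
        11 gray
          11→10: 10 is gray → back edge
Back edge closes the cycle 10 → 8 → 1 → 5 → 11 → 10; its vertices are {1, 5, 8, 10, 11}.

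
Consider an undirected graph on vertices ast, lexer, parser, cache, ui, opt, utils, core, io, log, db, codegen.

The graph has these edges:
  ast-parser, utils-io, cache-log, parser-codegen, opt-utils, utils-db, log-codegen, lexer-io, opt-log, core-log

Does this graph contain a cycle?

No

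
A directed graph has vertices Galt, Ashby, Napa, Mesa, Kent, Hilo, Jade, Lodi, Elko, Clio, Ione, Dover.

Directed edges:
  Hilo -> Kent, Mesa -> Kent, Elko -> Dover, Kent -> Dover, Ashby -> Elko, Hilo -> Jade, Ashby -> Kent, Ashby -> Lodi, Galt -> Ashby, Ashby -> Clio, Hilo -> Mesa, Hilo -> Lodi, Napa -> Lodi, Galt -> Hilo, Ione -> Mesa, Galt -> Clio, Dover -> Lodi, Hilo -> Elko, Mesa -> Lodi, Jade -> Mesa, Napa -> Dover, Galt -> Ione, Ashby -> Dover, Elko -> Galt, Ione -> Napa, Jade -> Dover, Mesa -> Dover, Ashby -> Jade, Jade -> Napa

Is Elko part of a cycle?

Yes

Elko is on a cycle iff Elko can reach itself via ≥1 edge.
Elko → Galt → Ashby → Elko — yes.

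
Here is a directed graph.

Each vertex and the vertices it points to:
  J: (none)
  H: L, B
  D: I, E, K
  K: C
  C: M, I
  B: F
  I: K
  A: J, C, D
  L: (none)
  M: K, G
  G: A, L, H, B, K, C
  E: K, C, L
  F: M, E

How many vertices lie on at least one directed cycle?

11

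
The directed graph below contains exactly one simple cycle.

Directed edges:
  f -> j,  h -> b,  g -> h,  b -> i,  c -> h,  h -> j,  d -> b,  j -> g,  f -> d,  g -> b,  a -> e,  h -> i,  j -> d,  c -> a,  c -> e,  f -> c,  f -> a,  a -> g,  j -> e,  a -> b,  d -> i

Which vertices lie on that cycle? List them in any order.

g, h, j

DFS with gray/black marking from j:
j gray
  e gray
  e black
  d gray
    b gray
      i gray
      i black
    b black
    d→i: i black — skip
  d black
  g gray
    h gray
      h→j: j is gray → back edge
Back edge closes the cycle j → g → h → j; its vertices are {g, h, j}.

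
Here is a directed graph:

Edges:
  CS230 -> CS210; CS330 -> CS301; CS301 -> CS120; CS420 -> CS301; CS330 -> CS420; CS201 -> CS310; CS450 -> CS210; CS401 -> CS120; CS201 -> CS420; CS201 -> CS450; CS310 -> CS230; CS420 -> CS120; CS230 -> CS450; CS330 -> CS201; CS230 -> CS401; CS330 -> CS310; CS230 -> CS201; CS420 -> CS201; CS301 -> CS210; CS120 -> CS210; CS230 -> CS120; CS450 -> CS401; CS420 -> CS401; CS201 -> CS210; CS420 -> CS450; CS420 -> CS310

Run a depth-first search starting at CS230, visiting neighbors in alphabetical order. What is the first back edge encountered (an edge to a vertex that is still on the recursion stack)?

DFS from CS230 (visiting neighbors in alphabetical order); mark gray on enter, black on exit:
CS230 gray
  CS120 gray
    CS210 gray
    CS210 black
  CS120 black
  CS201 gray
    CS201→CS210: CS210 black — skip
    CS310 gray
      CS310→CS230: CS230 is gray → back edge
First back edge: CS310 → CS230.

CS310->CS230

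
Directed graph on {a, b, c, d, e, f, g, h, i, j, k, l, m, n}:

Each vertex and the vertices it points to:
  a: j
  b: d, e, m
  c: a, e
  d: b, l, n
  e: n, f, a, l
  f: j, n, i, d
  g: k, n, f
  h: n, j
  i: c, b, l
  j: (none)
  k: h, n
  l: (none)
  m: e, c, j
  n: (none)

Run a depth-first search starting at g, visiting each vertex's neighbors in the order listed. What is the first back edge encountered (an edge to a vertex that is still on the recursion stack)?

DFS from g (visiting each vertex's neighbors in the order listed); mark gray on enter, black on exit:
g gray
  k gray
    h gray
      n gray
      n black
      j gray
      j black
    h black
    k→n: n black — skip
  k black
  g→n: n black — skip
  f gray
    f→j: j black — skip
    f→n: n black — skip
    i gray
      c gray
        a gray
          a→j: j black — skip
        a black
        e gray
          e→n: n black — skip
          e→f: f is gray → back edge
First back edge: e → f.

e->f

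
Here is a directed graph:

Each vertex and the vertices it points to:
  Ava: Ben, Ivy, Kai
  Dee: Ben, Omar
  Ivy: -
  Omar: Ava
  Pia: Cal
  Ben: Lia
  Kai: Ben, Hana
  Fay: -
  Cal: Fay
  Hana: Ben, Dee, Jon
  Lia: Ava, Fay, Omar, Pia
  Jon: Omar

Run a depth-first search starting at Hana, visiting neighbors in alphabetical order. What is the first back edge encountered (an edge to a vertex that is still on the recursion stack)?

Ava->Ben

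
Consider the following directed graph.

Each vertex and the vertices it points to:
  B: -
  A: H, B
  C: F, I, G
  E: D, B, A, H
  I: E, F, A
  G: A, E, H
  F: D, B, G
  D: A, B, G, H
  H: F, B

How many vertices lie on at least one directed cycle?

6

A vertex is on a directed cycle iff it belongs to a strongly connected component of size ≥ 2 (or has a self-loop).
The vertices on cycles are {A, D, E, F, G, H} — 6 in total.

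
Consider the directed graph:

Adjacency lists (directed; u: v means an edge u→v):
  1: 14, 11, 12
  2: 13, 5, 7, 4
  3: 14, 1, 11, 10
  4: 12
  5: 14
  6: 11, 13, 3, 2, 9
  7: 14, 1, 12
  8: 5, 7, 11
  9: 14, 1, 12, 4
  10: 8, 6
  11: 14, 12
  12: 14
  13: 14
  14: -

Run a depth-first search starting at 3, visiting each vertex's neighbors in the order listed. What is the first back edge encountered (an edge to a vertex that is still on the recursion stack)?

6->3

DFS from 3 (visiting each vertex's neighbors in the order listed); mark gray on enter, black on exit:
3 gray
  14 gray
  14 black
  1 gray
    1→14: 14 black — skip
    11 gray
      11→14: 14 black — skip
      12 gray
        12→14: 14 black — skip
      12 black
    11 black
    1→12: 12 black — skip
  1 black
  3→11: 11 black — skip
  10 gray
    8 gray
      5 gray
        5→14: 14 black — skip
      5 black
      7 gray
        7→14: 14 black — skip
        7→1: 1 black — skip
        7→12: 12 black — skip
      7 black
      8→11: 11 black — skip
    8 black
    6 gray
      6→11: 11 black — skip
      13 gray
        13→14: 14 black — skip
      13 black
      6→3: 3 is gray → back edge
First back edge: 6 → 3.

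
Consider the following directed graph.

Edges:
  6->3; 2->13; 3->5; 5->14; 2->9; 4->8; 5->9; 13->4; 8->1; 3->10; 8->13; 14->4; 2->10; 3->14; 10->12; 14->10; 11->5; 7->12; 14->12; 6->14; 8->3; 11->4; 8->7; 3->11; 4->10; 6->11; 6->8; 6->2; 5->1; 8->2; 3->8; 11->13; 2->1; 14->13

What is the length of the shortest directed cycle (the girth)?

For each vertex v, BFS finds the shortest path from v back to v.
The shortest such closed walk is 8 → 3 → 8, length 2.

2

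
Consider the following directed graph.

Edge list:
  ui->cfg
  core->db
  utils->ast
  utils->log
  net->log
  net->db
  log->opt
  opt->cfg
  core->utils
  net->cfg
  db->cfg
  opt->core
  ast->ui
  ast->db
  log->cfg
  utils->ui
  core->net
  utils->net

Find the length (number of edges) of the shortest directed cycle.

4

For each vertex v, BFS finds the shortest path from v back to v.
The shortest such closed walk is core → utils → log → opt → core, length 4.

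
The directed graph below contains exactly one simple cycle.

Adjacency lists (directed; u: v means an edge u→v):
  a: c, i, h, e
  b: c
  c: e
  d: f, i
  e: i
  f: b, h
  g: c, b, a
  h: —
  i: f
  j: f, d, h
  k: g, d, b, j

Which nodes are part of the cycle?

b, c, e, f, i

DFS with gray/black marking from f:
f gray
  b gray
    c gray
      e gray
        i gray
          i→f: f is gray → back edge
Back edge closes the cycle f → b → c → e → i → f; its vertices are {b, c, e, f, i}.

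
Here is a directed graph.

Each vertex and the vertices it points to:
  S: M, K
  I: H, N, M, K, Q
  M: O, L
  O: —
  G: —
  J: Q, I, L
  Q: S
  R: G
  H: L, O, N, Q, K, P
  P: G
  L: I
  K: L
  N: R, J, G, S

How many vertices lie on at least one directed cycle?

9

A vertex is on a directed cycle iff it belongs to a strongly connected component of size ≥ 2 (or has a self-loop).
The vertices on cycles are {H, I, J, K, L, M, N, Q, S} — 9 in total.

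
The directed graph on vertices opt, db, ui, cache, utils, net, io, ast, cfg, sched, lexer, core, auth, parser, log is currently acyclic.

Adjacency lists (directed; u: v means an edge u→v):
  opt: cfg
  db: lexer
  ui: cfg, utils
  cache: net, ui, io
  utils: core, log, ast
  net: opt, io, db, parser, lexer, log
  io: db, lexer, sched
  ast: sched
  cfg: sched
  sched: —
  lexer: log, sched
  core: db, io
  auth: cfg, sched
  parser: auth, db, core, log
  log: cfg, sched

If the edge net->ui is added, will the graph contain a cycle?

Adding net→ui creates a cycle iff ui can already reach net.
Explore from ui: no path reaches net. The graph stays acyclic.

No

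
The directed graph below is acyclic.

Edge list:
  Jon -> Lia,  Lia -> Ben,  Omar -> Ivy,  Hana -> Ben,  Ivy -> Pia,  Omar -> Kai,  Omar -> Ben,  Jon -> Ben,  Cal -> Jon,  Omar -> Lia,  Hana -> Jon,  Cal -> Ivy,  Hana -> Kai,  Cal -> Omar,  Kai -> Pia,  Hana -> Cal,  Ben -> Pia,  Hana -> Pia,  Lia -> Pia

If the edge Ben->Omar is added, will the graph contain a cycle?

Yes

Adding Ben→Omar creates a cycle iff Omar can already reach Ben.
Path from Omar: Omar → Ben.
So Omar → … → Ben → Omar is a cycle.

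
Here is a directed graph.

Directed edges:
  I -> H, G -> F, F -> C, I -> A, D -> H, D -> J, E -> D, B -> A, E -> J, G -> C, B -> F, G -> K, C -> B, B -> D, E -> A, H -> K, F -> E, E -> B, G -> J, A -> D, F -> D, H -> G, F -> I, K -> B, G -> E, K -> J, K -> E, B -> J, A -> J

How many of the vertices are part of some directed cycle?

A vertex is on a directed cycle iff it belongs to a strongly connected component of size ≥ 2 (or has a self-loop).
The vertices on cycles are {A, B, C, D, E, F, G, H, I, K} — 10 in total.

10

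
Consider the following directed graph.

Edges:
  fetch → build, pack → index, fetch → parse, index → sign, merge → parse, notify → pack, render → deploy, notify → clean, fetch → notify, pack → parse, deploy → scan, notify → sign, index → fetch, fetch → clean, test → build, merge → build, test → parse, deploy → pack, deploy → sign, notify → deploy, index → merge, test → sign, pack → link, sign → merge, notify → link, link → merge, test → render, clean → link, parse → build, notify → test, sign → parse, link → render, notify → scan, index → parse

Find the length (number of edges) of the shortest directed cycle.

For each vertex v, BFS finds the shortest path from v back to v.
The shortest such closed walk is notify → pack → index → fetch → notify, length 4.

4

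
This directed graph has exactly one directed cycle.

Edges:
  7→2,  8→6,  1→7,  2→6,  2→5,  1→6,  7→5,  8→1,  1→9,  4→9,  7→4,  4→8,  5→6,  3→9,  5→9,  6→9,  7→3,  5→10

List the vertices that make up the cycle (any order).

DFS with gray/black marking from 7:
7 gray
  5 gray
    10 gray
    10 black
    6 gray
      9 gray
      9 black
    6 black
    5→9: 9 black — skip
  5 black
  4 gray
    8 gray
      1 gray
        1→7: 7 is gray → back edge
Back edge closes the cycle 7 → 4 → 8 → 1 → 7; its vertices are {1, 4, 7, 8}.

1, 4, 7, 8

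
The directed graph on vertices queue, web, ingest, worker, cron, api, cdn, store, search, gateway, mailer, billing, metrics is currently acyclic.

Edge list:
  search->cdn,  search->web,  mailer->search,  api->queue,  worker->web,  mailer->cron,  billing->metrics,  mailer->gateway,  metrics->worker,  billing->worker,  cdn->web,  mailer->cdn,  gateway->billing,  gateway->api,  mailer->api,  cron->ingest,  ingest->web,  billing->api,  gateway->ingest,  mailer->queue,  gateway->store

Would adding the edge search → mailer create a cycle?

Yes

Adding search→mailer creates a cycle iff mailer can already reach search.
Path from mailer: mailer → search.
So mailer → … → search → mailer is a cycle.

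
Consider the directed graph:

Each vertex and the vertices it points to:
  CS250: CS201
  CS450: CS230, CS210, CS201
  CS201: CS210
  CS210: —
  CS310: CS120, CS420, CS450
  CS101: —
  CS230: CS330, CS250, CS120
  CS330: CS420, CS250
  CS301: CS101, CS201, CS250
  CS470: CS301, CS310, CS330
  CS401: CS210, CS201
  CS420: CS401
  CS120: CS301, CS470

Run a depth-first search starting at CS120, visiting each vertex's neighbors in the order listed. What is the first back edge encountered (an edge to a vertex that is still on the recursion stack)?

DFS from CS120 (visiting each vertex's neighbors in the order listed); mark gray on enter, black on exit:
CS120 gray
  CS301 gray
    CS101 gray
    CS101 black
    CS201 gray
      CS210 gray
      CS210 black
    CS201 black
    CS250 gray
      CS250→CS201: CS201 black — skip
    CS250 black
  CS301 black
  CS470 gray
    CS470→CS301: CS301 black — skip
    CS310 gray
      CS310→CS120: CS120 is gray → back edge
First back edge: CS310 → CS120.

CS310->CS120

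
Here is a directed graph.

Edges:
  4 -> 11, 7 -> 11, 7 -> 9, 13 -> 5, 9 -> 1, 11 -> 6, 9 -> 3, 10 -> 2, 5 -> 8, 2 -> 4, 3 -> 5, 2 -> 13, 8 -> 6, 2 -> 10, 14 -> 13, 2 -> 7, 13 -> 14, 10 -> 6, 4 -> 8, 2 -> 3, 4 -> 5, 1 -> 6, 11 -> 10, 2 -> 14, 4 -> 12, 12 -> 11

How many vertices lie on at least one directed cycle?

8

A vertex is on a directed cycle iff it belongs to a strongly connected component of size ≥ 2 (or has a self-loop).
The vertices on cycles are {2, 4, 7, 10, 11, 12, 13, 14} — 8 in total.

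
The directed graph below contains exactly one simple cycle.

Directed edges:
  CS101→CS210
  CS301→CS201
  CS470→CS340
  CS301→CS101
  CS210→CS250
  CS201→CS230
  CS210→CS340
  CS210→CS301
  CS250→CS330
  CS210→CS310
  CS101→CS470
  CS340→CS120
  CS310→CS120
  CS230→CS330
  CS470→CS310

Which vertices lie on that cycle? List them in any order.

DFS with gray/black marking from CS301:
CS301 gray
  CS201 gray
    CS230 gray
      CS330 gray
      CS330 black
    CS230 black
  CS201 black
  CS101 gray
    CS210 gray
      CS310 gray
        CS120 gray
        CS120 black
      CS310 black
      CS250 gray
        CS250→CS330: CS330 black — skip
      CS250 black
      CS340 gray
        CS340→CS120: CS120 black — skip
      CS340 black
      CS210→CS301: CS301 is gray → back edge
Back edge closes the cycle CS301 → CS101 → CS210 → CS301; its vertices are {CS101, CS210, CS301}.

CS101, CS210, CS301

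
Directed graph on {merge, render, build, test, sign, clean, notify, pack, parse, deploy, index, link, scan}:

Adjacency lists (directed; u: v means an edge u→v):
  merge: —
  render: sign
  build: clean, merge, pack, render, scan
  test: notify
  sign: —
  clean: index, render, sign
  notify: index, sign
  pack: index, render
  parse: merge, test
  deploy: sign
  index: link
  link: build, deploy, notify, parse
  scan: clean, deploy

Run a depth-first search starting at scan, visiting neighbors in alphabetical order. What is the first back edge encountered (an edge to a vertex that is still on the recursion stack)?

build->clean

DFS from scan (visiting neighbors in alphabetical order); mark gray on enter, black on exit:
scan gray
  clean gray
    index gray
      link gray
        build gray
          build→clean: clean is gray → back edge
First back edge: build → clean.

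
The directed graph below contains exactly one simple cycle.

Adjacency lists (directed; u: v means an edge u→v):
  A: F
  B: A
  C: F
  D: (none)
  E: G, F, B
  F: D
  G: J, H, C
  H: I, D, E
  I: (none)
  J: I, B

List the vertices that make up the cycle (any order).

E, G, H

DFS with gray/black marking from G:
G gray
  J gray
    I gray
    I black
    B gray
      A gray
        F gray
          D gray
          D black
        F black
      A black
    B black
  J black
  H gray
    H→I: I black — skip
    H→D: D black — skip
    E gray
      E→G: G is gray → back edge
Back edge closes the cycle G → H → E → G; its vertices are {E, G, H}.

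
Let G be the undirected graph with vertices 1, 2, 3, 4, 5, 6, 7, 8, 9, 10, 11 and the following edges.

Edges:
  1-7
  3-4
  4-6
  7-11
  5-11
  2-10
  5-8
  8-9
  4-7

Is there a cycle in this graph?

No

DFS, tracking each vertex's parent; an edge to a visited non-parent vertex closes a cycle.
Start from 2:
visit 2 (parent –)
  visit 10 (parent 2)
    10–2: parent, skip
visit 1 (parent –)
  visit 7 (parent 1)
    visit 11 (parent 7)
      visit 5 (parent 11)
        5–11: parent, skip
        visit 8 (parent 5)
          8–5: parent, skip
          visit 9 (parent 8)
            9–8: parent, skip
      11–7: parent, skip
    7–1: parent, skip
    visit 4 (parent 7)
      visit 6 (parent 4)
        6–4: parent, skip
      visit 3 (parent 4)
        3–4: parent, skip
      4–7: parent, skip
No non-parent visited neighbor found — the graph is a forest.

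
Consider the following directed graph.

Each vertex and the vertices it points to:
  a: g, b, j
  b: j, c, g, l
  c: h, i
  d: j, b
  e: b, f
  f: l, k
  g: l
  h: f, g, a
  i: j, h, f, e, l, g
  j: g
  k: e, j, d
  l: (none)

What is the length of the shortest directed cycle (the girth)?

For each vertex v, BFS finds the shortest path from v back to v.
The shortest such closed walk is f → k → e → f, length 3.

3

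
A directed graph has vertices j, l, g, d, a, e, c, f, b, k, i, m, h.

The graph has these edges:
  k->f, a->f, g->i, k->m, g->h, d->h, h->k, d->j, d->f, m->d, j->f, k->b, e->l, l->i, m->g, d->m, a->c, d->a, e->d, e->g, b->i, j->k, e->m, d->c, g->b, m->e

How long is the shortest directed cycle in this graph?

For each vertex v, BFS finds the shortest path from v back to v.
The shortest such closed walk is e → m → e, length 2.

2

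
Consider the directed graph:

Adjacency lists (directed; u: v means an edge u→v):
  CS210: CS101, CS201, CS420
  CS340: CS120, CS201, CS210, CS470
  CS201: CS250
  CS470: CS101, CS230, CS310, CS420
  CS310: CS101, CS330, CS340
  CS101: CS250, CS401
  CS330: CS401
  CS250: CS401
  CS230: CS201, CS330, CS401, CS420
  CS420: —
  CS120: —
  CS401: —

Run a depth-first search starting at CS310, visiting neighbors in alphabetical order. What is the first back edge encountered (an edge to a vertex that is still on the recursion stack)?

CS470->CS310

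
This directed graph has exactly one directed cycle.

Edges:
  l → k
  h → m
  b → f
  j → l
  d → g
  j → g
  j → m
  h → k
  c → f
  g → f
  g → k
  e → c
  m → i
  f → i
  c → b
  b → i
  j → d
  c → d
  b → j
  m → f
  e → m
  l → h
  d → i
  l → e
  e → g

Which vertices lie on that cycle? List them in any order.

DFS with gray/black marking from j:
j gray
  g gray
    f gray
      i gray
      i black
    f black
    k gray
    k black
  g black
  m gray
    m→f: f black — skip
    m→i: i black — skip
  m black
  d gray
    d→i: i black — skip
    d→g: g black — skip
  d black
  l gray
    h gray
      h→m: m black — skip
      h→k: k black — skip
    h black
    l→k: k black — skip
    e gray
      e→g: g black — skip
      e→m: m black — skip
      c gray
        c→f: f black — skip
        c→d: d black — skip
        b gray
          b→j: j is gray → back edge
Back edge closes the cycle j → l → e → c → b → j; its vertices are {b, c, e, j, l}.

b, c, e, j, l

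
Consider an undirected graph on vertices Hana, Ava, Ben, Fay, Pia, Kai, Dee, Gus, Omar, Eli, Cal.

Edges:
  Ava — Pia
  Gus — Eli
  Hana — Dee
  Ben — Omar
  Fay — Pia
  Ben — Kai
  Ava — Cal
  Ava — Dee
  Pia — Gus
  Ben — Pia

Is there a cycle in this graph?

DFS, tracking each vertex's parent; an edge to a visited non-parent vertex closes a cycle.
Start from Cal:
visit Cal (parent –)
  visit Ava (parent Cal)
    visit Dee (parent Ava)
      visit Hana (parent Dee)
        Hana–Dee: parent, skip
      Dee–Ava: parent, skip
    visit Pia (parent Ava)
      visit Fay (parent Pia)
        Fay–Pia: parent, skip
      visit Ben (parent Pia)
        Ben–Pia: parent, skip
        visit Kai (parent Ben)
          Kai–Ben: parent, skip
        visit Omar (parent Ben)
          Omar–Ben: parent, skip
      Pia–Ava: parent, skip
      visit Gus (parent Pia)
        visit Eli (parent Gus)
          Eli–Gus: parent, skip
        Gus–Pia: parent, skip
    Ava–Cal: parent, skip
No non-parent visited neighbor found — the graph is a forest.

No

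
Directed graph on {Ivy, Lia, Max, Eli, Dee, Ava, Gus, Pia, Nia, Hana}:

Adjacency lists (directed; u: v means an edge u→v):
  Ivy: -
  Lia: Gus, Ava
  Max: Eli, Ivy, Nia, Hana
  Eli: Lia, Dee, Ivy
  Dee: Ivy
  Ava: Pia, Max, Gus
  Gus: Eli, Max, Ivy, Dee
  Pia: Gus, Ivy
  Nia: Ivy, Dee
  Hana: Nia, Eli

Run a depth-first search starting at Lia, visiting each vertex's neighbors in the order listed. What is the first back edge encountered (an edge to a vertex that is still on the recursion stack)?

Eli->Lia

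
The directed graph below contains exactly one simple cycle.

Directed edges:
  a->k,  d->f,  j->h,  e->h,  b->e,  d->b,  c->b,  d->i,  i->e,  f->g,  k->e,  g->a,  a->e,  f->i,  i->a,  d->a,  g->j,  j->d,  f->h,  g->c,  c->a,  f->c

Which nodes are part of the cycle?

DFS with gray/black marking from d:
d gray
  a gray
    e gray
      h gray
      h black
    e black
    k gray
      k→e: e black — skip
    k black
  a black
  b gray
    b→e: e black — skip
  b black
  i gray
    i→a: a black — skip
    i→e: e black — skip
  i black
  f gray
    g gray
      j gray
        j→d: d is gray → back edge
Back edge closes the cycle d → f → g → j → d; its vertices are {d, f, g, j}.

d, f, g, j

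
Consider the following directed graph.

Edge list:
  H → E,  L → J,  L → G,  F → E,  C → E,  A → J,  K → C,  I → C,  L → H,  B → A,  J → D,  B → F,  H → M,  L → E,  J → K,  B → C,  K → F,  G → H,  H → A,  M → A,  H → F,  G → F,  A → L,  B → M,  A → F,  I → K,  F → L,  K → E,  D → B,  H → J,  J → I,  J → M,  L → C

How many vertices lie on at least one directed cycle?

A vertex is on a directed cycle iff it belongs to a strongly connected component of size ≥ 2 (or has a self-loop).
The vertices on cycles are {A, B, D, F, G, H, I, J, K, L, M} — 11 in total.

11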